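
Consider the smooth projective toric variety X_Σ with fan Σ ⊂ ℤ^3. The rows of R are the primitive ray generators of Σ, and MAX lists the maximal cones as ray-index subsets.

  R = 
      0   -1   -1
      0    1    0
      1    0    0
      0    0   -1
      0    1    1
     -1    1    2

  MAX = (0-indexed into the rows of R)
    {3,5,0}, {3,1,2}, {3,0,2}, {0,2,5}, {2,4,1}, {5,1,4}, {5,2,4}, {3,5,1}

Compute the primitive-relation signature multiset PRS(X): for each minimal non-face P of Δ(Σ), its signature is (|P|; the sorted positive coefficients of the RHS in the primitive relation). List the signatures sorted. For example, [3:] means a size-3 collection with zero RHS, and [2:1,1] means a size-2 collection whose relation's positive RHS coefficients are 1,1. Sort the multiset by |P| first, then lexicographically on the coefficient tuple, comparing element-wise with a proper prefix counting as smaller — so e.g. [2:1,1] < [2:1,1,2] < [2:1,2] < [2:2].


5 minimal non-faces of Δ(Σ) (on 6 rays):

  • {0,4}:  v_{0} + v_{4} = 0  so sig = [2:]
  • {0,1}:  v_{0} + v_{1} = v_{3}  so sig = [2:1]
  • {3,4}:  v_{3} + v_{4} = v_{1}  so sig = [2:1]
  • {2,3,5}:  v_{2} + v_{3} + v_{5} = v_{4}  so sig = [3:1]
  • {1,2,5}:  v_{1} + v_{2} + v_{5} = 2·v_{4}  so sig = [3:2]

Hence PRS(X_Σ) =
[[2:], [2:1], [2:1], [3:1], [3:2]]


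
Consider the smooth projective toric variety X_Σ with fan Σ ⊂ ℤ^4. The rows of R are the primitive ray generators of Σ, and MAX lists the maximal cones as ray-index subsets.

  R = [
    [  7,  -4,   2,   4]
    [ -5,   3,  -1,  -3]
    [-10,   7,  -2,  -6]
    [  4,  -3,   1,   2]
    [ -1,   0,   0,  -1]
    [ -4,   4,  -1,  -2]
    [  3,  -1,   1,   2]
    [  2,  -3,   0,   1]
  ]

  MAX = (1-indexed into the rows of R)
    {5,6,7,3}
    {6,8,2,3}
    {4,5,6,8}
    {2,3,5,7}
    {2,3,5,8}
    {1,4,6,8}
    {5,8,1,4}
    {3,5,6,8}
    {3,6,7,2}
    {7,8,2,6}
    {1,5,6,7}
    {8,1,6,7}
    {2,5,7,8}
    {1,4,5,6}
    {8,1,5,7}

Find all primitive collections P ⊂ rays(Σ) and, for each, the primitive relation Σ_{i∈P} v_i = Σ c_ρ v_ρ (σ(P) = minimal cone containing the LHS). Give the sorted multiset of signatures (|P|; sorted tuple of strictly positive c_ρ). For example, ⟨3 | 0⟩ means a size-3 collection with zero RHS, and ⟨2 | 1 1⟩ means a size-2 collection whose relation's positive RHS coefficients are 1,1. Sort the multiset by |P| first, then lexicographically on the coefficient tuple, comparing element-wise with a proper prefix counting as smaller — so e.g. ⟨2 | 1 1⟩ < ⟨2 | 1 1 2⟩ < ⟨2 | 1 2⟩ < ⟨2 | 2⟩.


Δ(Σ) — 8 vertices, 9 min non-faces:

  {2,4}:  v_{2} + v_{4} = v_{5} — sig = ⟨2 | 1⟩
  {4,7}:  v_{4} + v_{7} = v_{1} — sig = ⟨2 | 1⟩
  {1,2}:  v_{1} + v_{2} = v_{5} + v_{7} — sig = ⟨2 | 1 1⟩
  {1,3}:  v_{1} + v_{3} = 2·v_{5} + v_{6} + v_{7} — sig = ⟨2 | 1 1 2⟩
  {3,4}:  v_{3} + v_{4} = 2·v_{5} + v_{6} — sig = ⟨2 | 1 2⟩
  {2,5,6}:  v_{2} + v_{5} + v_{6} = v_{3} — sig = ⟨3 | 1⟩
  {3,7,8}:  v_{3} + v_{7} + v_{8} = v_{2} — sig = ⟨3 | 1⟩
  {5,6,7,8}:  v_{5} + v_{6} + v_{7} + v_{8} = 0 — sig = ⟨4 | 0⟩
  {1,5,6,8}:  v_{1} + v_{5} + v_{6} + v_{8} = v_{4} — sig = ⟨4 | 1⟩

Signatures (|P|; sorted positive RHS coefficients), sorted:
[⟨2 | 1⟩, ⟨2 | 1⟩, ⟨2 | 1 1⟩, ⟨2 | 1 1 2⟩, ⟨2 | 1 2⟩, ⟨3 | 1⟩, ⟨3 | 1⟩, ⟨4 | 0⟩, ⟨4 | 1⟩]


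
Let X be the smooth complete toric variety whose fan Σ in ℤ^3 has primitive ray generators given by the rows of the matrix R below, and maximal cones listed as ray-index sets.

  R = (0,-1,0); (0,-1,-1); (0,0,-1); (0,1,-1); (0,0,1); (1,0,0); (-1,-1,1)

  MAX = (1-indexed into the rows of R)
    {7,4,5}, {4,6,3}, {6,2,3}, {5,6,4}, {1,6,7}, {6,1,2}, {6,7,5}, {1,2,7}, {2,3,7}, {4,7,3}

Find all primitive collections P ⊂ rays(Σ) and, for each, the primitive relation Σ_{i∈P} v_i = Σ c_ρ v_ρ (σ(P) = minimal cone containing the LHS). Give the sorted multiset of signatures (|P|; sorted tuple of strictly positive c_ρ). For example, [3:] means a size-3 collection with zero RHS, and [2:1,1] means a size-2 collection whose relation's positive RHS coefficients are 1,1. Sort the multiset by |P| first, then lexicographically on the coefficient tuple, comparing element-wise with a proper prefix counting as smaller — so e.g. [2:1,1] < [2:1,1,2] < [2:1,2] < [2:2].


The 9 primitive collections of Σ (r=7, n=3):

  • {3,5}:  v_{3} + v_{5} = 0  so sig = [2:]
  • {1,3}:  v_{1} + v_{3} = v_{2}  so sig = [2:1]
  • {1,4}:  v_{1} + v_{4} = v_{3}  so sig = [2:1]
  • {2,5}:  v_{2} + v_{5} = v_{1}  so sig = [2:1]
  • {1,5}:  v_{1} + v_{5} = v_{6} + v_{7}  so sig = [2:1,1]
  • {2,4}:  v_{2} + v_{4} = 2·v_{3}  so sig = [2:2]
  • {4,6,7}:  v_{4} + v_{6} + v_{7} = 0  so sig = [3:]
  • {3,6,7}:  v_{3} + v_{6} + v_{7} = v_{1}  so sig = [3:1]
  • {2,6,7}:  v_{2} + v_{6} + v_{7} = 2·v_{1}  so sig = [3:2]

Signatures (|P|; sorted positive RHS coefficients), sorted:
    [2:]
    [2:1]
    [2:1]
    [2:1]
    [2:1,1]
    [2:2]
    [3:]
    [3:1]
    [3:2]


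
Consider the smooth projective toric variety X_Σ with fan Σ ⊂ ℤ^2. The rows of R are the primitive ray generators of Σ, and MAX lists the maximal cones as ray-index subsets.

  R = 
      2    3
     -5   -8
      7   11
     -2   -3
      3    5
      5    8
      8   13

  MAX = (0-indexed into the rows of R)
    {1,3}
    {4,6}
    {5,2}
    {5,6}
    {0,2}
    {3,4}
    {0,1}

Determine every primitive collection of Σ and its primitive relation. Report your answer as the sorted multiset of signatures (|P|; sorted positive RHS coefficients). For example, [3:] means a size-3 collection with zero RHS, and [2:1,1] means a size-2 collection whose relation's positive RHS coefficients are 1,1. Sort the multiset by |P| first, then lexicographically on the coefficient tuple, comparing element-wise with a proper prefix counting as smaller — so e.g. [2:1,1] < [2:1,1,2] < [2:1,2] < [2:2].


14 collections generate NE(X_Σ); each relation:

  P={0,3}:  v_{0} + v_{3} = 0 — sig = [2:]
  P={1,5}:  v_{1} + v_{5} = 0 — sig = [2:]
  P={0,4}:  v_{0} + v_{4} = v_{5} — sig = [2:1]
  P={0,5}:  v_{0} + v_{5} = v_{2} — sig = [2:1]
  P={1,2}:  v_{1} + v_{2} = v_{0} — sig = [2:1]
  P={1,4}:  v_{1} + v_{4} = v_{3} — sig = [2:1]
  P={1,6}:  v_{1} + v_{6} = v_{4} — sig = [2:1]
  P={2,3}:  v_{2} + v_{3} = v_{5} — sig = [2:1]
  P={3,5}:  v_{3} + v_{5} = v_{4} — sig = [2:1]
  P={4,5}:  v_{4} + v_{5} = v_{6} — sig = [2:1]
  P={0,6}:  v_{0} + v_{6} = 2·v_{5} — sig = [2:2]
  P={2,4}:  v_{2} + v_{4} = 2·v_{5} — sig = [2:2]
  P={3,6}:  v_{3} + v_{6} = 2·v_{4} — sig = [2:2]
  P={2,6}:  v_{2} + v_{6} = 3·v_{5} — sig = [2:3]

so the primitive-relation signature multiset is
{ [2:] ×2,  [2:1] ×8,  [2:2] ×3,  [2:3] }


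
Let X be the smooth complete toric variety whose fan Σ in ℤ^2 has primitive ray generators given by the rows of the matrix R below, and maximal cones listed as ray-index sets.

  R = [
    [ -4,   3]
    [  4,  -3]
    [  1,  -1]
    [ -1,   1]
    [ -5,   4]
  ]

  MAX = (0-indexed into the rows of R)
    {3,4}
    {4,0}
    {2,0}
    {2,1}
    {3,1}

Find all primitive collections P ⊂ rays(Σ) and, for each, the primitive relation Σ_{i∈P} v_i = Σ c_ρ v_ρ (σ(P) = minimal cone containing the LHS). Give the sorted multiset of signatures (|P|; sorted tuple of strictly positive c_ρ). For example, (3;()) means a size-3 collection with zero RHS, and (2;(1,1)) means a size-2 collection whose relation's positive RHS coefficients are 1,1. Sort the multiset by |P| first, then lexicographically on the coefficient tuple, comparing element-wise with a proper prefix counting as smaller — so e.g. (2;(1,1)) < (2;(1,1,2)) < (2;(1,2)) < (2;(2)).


5 collections generate NE(X_Σ); each relation:

  • {0,1}:  v_{0} + v_{1} = 0  so sig = (2;())
  • {2,3}:  v_{2} + v_{3} = 0  so sig = (2;())
  • {0,3}:  v_{0} + v_{3} = v_{4}  so sig = (2;(1))
  • {1,4}:  v_{1} + v_{4} = v_{3}  so sig = (2;(1))
  • {2,4}:  v_{2} + v_{4} = v_{0}  so sig = (2;(1))

Hence PRS(X_Σ) =
    (2;())
    (2;())
    (2;(1))
    (2;(1))
    (2;(1))


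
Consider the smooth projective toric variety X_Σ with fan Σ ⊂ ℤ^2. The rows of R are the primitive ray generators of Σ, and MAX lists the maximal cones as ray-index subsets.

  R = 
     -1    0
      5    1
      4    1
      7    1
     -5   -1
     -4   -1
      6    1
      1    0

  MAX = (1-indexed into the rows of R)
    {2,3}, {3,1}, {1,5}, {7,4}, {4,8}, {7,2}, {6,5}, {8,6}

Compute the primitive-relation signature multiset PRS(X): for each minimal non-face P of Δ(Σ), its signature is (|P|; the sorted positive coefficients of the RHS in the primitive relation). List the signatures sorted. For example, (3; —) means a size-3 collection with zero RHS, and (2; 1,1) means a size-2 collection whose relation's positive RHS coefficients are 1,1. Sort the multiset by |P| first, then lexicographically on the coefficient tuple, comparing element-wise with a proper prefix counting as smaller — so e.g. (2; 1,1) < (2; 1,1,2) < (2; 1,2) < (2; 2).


Primitive collections (20):

  P={1,8}:  v_{1} + v_{8} = 0  →  sig = (2; —)
  P={2,5}:  v_{2} + v_{5} = 0  →  sig = (2; —)
  P={3,6}:  v_{3} + v_{6} = 0  →  sig = (2; —)
  P={1,2}:  v_{1} + v_{2} = v_{3}  →  sig = (2; 1)
  P={1,4}:  v_{1} + v_{4} = v_{7}  →  sig = (2; 1)
  P={1,6}:  v_{1} + v_{6} = v_{5}  →  sig = (2; 1)
  P={1,7}:  v_{1} + v_{7} = v_{2}  →  sig = (2; 1)
  P={2,6}:  v_{2} + v_{6} = v_{8}  →  sig = (2; 1)
  P={2,8}:  v_{2} + v_{8} = v_{7}  →  sig = (2; 1)
  P={3,5}:  v_{3} + v_{5} = v_{1}  →  sig = (2; 1)
  P={3,8}:  v_{3} + v_{8} = v_{2}  →  sig = (2; 1)
  P={5,7}:  v_{5} + v_{7} = v_{8}  →  sig = (2; 1)
  P={5,8}:  v_{5} + v_{8} = v_{6}  →  sig = (2; 1)
  P={7,8}:  v_{7} + v_{8} = v_{4}  →  sig = (2; 1)
  P={3,4}:  v_{3} + v_{4} = v_{2} + v_{7}  →  sig = (2; 1,1)
  P={2,4}:  v_{2} + v_{4} = 2·v_{7}  →  sig = (2; 2)
  P={3,7}:  v_{3} + v_{7} = 2·v_{2}  →  sig = (2; 2)
  P={4,5}:  v_{4} + v_{5} = 2·v_{8}  →  sig = (2; 2)
  P={6,7}:  v_{6} + v_{7} = 2·v_{8}  →  sig = (2; 2)
  P={4,6}:  v_{4} + v_{6} = 3·v_{8}  →  sig = (2; 3)

Sorted signature multiset PRS(X):
[(2; —), (2; —), (2; —), (2; 1), (2; 1), (2; 1), (2; 1), (2; 1), (2; 1), (2; 1), (2; 1), (2; 1), (2; 1), (2; 1), (2; 1,1), (2; 2), (2; 2), (2; 2), (2; 2), (2; 3)]


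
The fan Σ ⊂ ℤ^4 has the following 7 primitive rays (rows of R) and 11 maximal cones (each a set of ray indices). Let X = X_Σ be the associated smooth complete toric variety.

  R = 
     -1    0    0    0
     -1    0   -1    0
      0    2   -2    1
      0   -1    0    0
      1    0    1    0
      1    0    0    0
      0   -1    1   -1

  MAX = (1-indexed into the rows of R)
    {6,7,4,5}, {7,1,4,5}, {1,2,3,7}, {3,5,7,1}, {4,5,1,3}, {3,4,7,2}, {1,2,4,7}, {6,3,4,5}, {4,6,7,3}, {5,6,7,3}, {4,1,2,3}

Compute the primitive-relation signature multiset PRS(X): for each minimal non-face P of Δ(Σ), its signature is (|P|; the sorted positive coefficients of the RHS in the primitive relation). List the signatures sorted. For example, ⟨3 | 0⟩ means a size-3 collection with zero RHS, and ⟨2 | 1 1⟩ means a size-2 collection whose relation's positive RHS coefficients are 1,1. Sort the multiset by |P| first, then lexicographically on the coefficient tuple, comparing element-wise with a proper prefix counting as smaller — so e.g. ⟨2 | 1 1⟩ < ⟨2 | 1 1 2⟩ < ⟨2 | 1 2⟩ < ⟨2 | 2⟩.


5 minimal non-faces of Δ(Σ) (on 7 rays):

  P={1,6}:  v_{1} + v_{6} = 0  ⟹  sig = ⟨2 | 0⟩
  P={2,5}:  v_{2} + v_{5} = 0  ⟹  sig = ⟨2 | 0⟩
  P={2,6}:  v_{2} + v_{6} = v_{3} + v_{4} + v_{7}  ⟹  sig = ⟨2 | 1 1 1⟩
  P={1,3,4,7}:  v_{1} + v_{3} + v_{4} + v_{7} = v_{2}  ⟹  sig = ⟨4 | 1⟩
  P={3,4,5,7}:  v_{3} + v_{4} + v_{5} + v_{7} = v_{6}  ⟹  sig = ⟨4 | 1⟩

so the primitive-relation signature multiset is
{ ⟨2 | 0⟩ ×2,  ⟨2 | 1 1 1⟩,  ⟨4 | 1⟩ ×2 }


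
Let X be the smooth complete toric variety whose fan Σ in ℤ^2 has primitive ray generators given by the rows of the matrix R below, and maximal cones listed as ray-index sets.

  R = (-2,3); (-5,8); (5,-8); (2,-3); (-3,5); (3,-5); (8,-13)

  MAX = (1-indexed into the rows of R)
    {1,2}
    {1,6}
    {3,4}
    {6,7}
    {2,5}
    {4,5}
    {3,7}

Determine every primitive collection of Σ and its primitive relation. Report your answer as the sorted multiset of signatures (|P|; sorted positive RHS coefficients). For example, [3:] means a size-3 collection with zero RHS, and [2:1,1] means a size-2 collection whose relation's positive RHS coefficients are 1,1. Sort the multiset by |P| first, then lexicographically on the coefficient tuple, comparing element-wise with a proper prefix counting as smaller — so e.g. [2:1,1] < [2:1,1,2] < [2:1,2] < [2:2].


14 collections generate NE(X_Σ); each relation:

  P = {1,4}:  v_{1} + v_{4} = 0 — sig = [2:]
  P = {2,3}:  v_{2} + v_{3} = 0 — sig = [2:]
  P = {5,6}:  v_{5} + v_{6} = 0 — sig = [2:]
  P = {1,3}:  v_{1} + v_{3} = v_{6} — sig = [2:1]
  P = {1,5}:  v_{1} + v_{5} = v_{2} — sig = [2:1]
  P = {2,4}:  v_{2} + v_{4} = v_{5} — sig = [2:1]
  P = {2,6}:  v_{2} + v_{6} = v_{1} — sig = [2:1]
  P = {2,7}:  v_{2} + v_{7} = v_{6} — sig = [2:1]
  P = {3,5}:  v_{3} + v_{5} = v_{4} — sig = [2:1]
  P = {3,6}:  v_{3} + v_{6} = v_{7} — sig = [2:1]
  P = {4,6}:  v_{4} + v_{6} = v_{3} — sig = [2:1]
  P = {5,7}:  v_{5} + v_{7} = v_{3} — sig = [2:1]
  P = {1,7}:  v_{1} + v_{7} = 2·v_{6} — sig = [2:2]
  P = {4,7}:  v_{4} + v_{7} = 2·v_{3} — sig = [2:2]

Signatures (|P|; sorted positive RHS coefficients), sorted:
    [2:]
    [2:]
    [2:]
    [2:1]
    [2:1]
    [2:1]
    [2:1]
    [2:1]
    [2:1]
    [2:1]
    [2:1]
    [2:1]
    [2:2]
    [2:2]


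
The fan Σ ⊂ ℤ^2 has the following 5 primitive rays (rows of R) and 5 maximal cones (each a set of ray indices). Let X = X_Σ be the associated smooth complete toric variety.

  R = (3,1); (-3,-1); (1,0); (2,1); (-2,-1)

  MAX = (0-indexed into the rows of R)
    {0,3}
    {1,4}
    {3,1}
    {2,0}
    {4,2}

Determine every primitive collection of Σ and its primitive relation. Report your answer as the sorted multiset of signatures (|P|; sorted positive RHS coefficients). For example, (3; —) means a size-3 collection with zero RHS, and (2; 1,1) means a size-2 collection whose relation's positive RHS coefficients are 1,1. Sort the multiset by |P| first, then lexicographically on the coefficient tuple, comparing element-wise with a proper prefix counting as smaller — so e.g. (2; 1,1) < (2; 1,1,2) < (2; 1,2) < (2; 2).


5 collections generate NE(X_Σ); each relation:

  P={0,1}:  v_{0} + v_{1} = 0 — sig = (2; —)
  P={3,4}:  v_{3} + v_{4} = 0 — sig = (2; —)
  P={0,4}:  v_{0} + v_{4} = v_{2} — sig = (2; 1)
  P={1,2}:  v_{1} + v_{2} = v_{4} — sig = (2; 1)
  P={2,3}:  v_{2} + v_{3} = v_{0} — sig = (2; 1)

Sorted signature multiset PRS(X):
    (2; —)
    (2; —)
    (2; 1)
    (2; 1)
    (2; 1)


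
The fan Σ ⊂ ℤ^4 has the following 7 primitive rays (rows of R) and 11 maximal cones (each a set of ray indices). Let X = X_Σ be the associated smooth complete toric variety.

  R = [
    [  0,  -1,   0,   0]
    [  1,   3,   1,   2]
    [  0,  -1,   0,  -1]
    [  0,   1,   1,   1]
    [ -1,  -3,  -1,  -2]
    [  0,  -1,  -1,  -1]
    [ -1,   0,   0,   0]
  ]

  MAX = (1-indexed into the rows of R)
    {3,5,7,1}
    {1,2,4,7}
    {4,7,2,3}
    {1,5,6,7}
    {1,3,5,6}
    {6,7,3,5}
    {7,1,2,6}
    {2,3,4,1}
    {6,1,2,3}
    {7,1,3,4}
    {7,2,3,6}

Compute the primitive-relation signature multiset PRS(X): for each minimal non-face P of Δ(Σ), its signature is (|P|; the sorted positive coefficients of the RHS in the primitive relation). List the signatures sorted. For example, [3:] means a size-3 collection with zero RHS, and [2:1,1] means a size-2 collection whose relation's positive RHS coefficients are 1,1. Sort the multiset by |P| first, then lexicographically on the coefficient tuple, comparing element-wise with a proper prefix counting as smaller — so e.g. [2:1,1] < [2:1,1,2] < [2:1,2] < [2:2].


5 collections generate NE(X_Σ); each relation:

  P = {2,5}:  v_{2} + v_{5} = 0  ⇒ sig = [2:]
  P = {4,6}:  v_{4} + v_{6} = 0  ⇒ sig = [2:]
  P = {4,5}:  v_{4} + v_{5} = v_{1} + v_{3} + v_{7}  ⇒ sig = [2:1,1,1]
  P = {1,2,3,7}:  v_{1} + v_{2} + v_{3} + v_{7} = v_{4}  ⇒ sig = [4:1]
  P = {1,3,6,7}:  v_{1} + v_{3} + v_{6} + v_{7} = v_{5}  ⇒ sig = [4:1]

so the primitive-relation signature multiset is
{ [2:] ×2,  [2:1,1,1],  [4:1] ×2 }


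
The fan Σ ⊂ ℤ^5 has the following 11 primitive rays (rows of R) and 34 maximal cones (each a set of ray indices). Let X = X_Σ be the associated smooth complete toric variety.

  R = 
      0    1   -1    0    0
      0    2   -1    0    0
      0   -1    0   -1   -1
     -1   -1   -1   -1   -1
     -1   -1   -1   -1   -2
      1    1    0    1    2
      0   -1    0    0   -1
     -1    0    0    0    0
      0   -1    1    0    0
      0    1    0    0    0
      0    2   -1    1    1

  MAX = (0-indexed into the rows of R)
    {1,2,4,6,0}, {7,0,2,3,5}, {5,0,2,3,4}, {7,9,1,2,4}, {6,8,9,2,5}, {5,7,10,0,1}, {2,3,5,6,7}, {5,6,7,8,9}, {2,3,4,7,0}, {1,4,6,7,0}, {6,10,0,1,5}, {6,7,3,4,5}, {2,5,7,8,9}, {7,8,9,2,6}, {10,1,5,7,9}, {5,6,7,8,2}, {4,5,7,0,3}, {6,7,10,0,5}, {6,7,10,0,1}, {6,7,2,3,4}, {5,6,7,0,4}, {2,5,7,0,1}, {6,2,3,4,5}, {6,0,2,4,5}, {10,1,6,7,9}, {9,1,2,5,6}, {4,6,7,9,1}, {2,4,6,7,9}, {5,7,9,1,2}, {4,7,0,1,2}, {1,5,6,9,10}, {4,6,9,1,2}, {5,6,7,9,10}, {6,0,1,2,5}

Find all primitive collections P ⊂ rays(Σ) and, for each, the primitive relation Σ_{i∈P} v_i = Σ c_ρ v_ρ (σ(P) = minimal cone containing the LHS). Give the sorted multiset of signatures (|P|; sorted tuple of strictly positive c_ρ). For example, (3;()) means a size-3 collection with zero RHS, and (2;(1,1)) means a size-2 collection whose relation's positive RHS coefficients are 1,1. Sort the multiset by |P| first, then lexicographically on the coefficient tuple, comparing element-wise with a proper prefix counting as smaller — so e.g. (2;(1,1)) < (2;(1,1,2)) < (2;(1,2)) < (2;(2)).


Δ(Σ) — 11 vertices, 19 min non-faces:

  • {0,8}:  v_{0} + v_{8} = 0  →  sig = (2;())
  • {0,9}:  v_{0} + v_{9} = v_{1}  →  sig = (2;(1))
  • {1,8}:  v_{1} + v_{8} = v_{9}  →  sig = (2;(1))
  • {2,10}:  v_{2} + v_{10} = v_{0}  →  sig = (2;(1))
  • {3,9}:  v_{3} + v_{9} = v_{0} + v_{2} + v_{7}  →  sig = (2;(1,1,1))
  • {4,8}:  v_{4} + v_{8} = v_{2} + v_{6} + v_{7}  →  sig = (2;(1,1,1))
  • {3,10}:  v_{3} + v_{10} = v_{0} + v_{4} + v_{5} + v_{7}  →  sig = (2;(1,1,1,1))
  • {8,10}:  v_{8} + v_{10} = v_{5} + v_{6} + v_{7} + v_{9}  →  sig = (2;(1,1,1,1))
  • {1,3}:  v_{1} + v_{3} = 2·v_{0} + v_{2} + v_{7}  →  sig = (2;(1,1,2))
  • {4,10}:  v_{4} + v_{10} = 2·v_{0} + v_{6} + v_{7}  →  sig = (2;(1,1,2))
  • {3,8}:  v_{3} + v_{8} = 2·v_{2} + v_{5} + v_{6} + 2·v_{7}  →  sig = (2;(1,1,2,2))
  • {4,5,9}:  v_{4} + v_{5} + v_{9} = v_{0}  →  sig = (3;(1))
  • {0,3,6}:  v_{0} + v_{3} + v_{6} = 2·v_{4} + v_{5}  →  sig = (3;(1,2))
  • {1,4,5}:  v_{1} + v_{4} + v_{5} = 2·v_{0}  →  sig = (3;(2))
  • {0,2,6,7}:  v_{0} + v_{2} + v_{6} + v_{7} = v_{4}  →  sig = (4;(1))
  • {1,5,6,7}:  v_{1} + v_{5} + v_{6} + v_{7} = v_{10}  →  sig = (4;(1))
  • {2,4,5,7}:  v_{2} + v_{4} + v_{5} + v_{7} = v_{3}  →  sig = (4;(1))
  • {1,2,6,7}:  v_{1} + v_{2} + v_{6} + v_{7} = v_{4} + v_{9}  →  sig = (4;(1,1))
  • {2,5,6,7,9}:  v_{2} + v_{5} + v_{6} + v_{7} + v_{9} = 0  →  sig = (5;())

Hence PRS(X_Σ) =
    |P|=2: 11 collections, coeffs (), (1), (1), (1), (1,1,1), (1,1,1), (1,1,1,1), (1,1,1,1), (1,1,2), (1,1,2), (1,1,2,2)
    |P|=3: 3 collections, coeffs (1), (1,2), (2)
    |P|=4: 4 collections, coeffs (1), (1), (1), (1,1)
    |P|=5: 1 collection, coeffs ()


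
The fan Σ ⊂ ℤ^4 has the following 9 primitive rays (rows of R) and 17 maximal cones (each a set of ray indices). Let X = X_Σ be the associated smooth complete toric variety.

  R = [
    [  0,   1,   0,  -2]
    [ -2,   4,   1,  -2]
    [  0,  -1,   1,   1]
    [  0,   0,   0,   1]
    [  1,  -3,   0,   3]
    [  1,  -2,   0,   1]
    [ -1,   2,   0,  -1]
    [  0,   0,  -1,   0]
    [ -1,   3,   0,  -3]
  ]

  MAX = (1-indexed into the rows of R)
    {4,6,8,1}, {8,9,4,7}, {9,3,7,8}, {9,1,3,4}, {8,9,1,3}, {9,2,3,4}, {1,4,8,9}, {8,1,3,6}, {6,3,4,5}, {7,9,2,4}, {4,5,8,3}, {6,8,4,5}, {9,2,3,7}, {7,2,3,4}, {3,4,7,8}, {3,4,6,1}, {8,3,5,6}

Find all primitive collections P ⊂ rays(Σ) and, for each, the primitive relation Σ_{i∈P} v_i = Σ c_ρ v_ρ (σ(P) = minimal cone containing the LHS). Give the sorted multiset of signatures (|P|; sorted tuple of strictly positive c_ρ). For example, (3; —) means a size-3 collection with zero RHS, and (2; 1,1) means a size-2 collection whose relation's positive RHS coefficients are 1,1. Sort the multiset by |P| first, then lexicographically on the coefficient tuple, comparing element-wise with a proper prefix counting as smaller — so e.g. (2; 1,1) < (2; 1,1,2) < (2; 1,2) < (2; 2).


The 14 primitive collections of Σ (r=9, n=4):

  P={5,9}:  v_{5} + v_{9} = 0  so sig = (2; —)
  P={6,7}:  v_{6} + v_{7} = 0  so sig = (2; —)
  P={1,5}:  v_{1} + v_{5} = v_{6}  so sig = (2; 1)
  P={1,7}:  v_{1} + v_{7} = v_{9}  so sig = (2; 1)
  P={6,9}:  v_{6} + v_{9} = v_{1}  so sig = (2; 1)
  P={2,5}:  v_{2} + v_{5} = v_{3} + v_{4} + v_{7}  so sig = (2; 1,1,1)
  P={2,6}:  v_{2} + v_{6} = v_{3} + v_{4} + v_{9}  so sig = (2; 1,1,1)
  P={5,7}:  v_{5} + v_{7} = v_{3} + v_{4} + v_{8}  so sig = (2; 1,1,1)
  P={1,2}:  v_{1} + v_{2} = v_{3} + v_{4} + 2·v_{9}  so sig = (2; 1,1,2)
  P={2,8}:  v_{2} + v_{8} = 2·v_{7}  so sig = (2; 2)
  P={1,3,4,8}:  v_{1} + v_{3} + v_{4} + v_{8} = 0  so sig = (4; —)
  P={3,4,6,8}:  v_{3} + v_{4} + v_{6} + v_{8} = v_{5}  so sig = (4; 1)
  P={3,4,7,9}:  v_{3} + v_{4} + v_{7} + v_{9} = v_{2}  so sig = (4; 1)
  P={3,4,8,9}:  v_{3} + v_{4} + v_{8} + v_{9} = v_{7}  so sig = (4; 1)

so the primitive-relation signature multiset is
    (2; —)
    (2; —)
    (2; 1)
    (2; 1)
    (2; 1)
    (2; 1,1,1)
    (2; 1,1,1)
    (2; 1,1,1)
    (2; 1,1,2)
    (2; 2)
    (4; —)
    (4; 1)
    (4; 1)
    (4; 1)


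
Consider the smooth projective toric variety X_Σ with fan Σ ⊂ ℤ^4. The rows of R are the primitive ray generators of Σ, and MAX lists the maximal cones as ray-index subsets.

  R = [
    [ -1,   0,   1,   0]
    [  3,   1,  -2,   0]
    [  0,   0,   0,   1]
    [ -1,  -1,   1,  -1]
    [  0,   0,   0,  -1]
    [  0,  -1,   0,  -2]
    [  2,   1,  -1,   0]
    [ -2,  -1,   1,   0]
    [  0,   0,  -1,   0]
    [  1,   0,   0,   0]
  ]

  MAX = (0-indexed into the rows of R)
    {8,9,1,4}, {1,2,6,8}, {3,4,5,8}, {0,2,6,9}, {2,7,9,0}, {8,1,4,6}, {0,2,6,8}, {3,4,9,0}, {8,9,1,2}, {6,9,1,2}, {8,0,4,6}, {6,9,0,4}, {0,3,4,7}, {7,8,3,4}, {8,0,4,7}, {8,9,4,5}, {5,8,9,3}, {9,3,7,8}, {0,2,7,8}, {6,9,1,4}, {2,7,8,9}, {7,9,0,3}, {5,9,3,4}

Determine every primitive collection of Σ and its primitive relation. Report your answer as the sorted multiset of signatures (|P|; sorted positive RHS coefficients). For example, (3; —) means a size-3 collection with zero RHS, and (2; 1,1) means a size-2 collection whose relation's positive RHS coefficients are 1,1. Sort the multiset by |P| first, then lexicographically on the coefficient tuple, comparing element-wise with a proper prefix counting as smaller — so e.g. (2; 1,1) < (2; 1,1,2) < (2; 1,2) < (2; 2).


The 17 primitive collections of Σ (r=10, n=4):

  • {2,4}:  v_{2} + v_{4} = 0 ; sig = (2; —)
  • {6,7}:  v_{6} + v_{7} = 0 ; sig = (2; —)
  • {0,1}:  v_{0} + v_{1} = v_{6} ; sig = (2; 1)
  • {0,5}:  v_{0} + v_{5} = v_{3} + v_{4} ; sig = (2; 1,1)
  • {1,7}:  v_{1} + v_{7} = v_{8} + v_{9} ; sig = (2; 1,1)
  • {2,3}:  v_{2} + v_{3} = v_{7} + v_{9} ; sig = (2; 1,1)
  • {3,6}:  v_{3} + v_{6} = v_{4} + v_{9} ; sig = (2; 1,1)
  • {2,5}:  v_{2} + v_{5} = v_{3} + v_{8} + v_{9} ; sig = (2; 1,1,1)
  • {1,3}:  v_{1} + v_{3} = v_{4} + v_{8} + 2·v_{9} ; sig = (2; 1,1,2)
  • {5,7}:  v_{5} + v_{7} = 2·v_{3} + v_{8} ; sig = (2; 1,2)
  • {5,6}:  v_{5} + v_{6} = 2·v_{4} + v_{8} + 2·v_{9} ; sig = (2; 1,2,2)
  • {1,5}:  v_{1} + v_{5} = 2·v_{4} + 2·v_{8} + 3·v_{9} ; sig = (2; 2,2,3)
  • {0,8,9}:  v_{0} + v_{8} + v_{9} = 0 ; sig = (3; —)
  • {4,7,9}:  v_{4} + v_{7} + v_{9} = v_{3} ; sig = (3; 1)
  • {6,8,9}:  v_{6} + v_{8} + v_{9} = v_{1} ; sig = (3; 1)
  • {0,3,8}:  v_{0} + v_{3} + v_{8} = v_{4} + v_{7} ; sig = (3; 1,1)
  • {3,4,8,9}:  v_{3} + v_{4} + v_{8} + v_{9} = v_{5} ; sig = (4; 1)

Hence PRS(X_Σ) =
[(2; —), (2; —), (2; 1), (2; 1,1), (2; 1,1), (2; 1,1), (2; 1,1), (2; 1,1,1), (2; 1,1,2), (2; 1,2), (2; 1,2,2), (2; 2,2,3), (3; —), (3; 1), (3; 1), (3; 1,1), (4; 1)]


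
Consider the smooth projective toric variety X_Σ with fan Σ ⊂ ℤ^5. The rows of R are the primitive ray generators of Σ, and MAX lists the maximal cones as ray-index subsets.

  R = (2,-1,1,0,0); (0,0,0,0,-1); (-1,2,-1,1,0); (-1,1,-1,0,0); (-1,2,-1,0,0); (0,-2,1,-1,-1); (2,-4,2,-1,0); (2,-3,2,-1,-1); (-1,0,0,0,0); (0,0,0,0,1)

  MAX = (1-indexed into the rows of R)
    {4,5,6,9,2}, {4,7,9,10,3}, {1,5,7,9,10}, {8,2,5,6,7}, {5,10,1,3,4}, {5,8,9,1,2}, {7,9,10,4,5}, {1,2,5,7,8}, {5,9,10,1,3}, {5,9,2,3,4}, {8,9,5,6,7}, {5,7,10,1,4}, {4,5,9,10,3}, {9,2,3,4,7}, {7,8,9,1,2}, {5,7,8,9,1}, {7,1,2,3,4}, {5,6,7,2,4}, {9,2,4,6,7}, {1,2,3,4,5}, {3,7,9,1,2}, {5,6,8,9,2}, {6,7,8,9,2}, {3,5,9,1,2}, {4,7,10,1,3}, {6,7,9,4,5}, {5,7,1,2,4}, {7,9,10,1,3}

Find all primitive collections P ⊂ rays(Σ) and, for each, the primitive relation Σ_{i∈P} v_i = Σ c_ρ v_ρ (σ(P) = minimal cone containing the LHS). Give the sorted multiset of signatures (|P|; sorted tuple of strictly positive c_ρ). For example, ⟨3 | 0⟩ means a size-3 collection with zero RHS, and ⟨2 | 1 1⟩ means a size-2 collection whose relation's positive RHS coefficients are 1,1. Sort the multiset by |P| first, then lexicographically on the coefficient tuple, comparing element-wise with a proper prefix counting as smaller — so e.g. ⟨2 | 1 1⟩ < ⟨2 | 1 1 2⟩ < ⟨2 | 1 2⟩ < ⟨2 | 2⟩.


10 minimal non-faces of Δ(Σ) (on 10 rays):

  P={2,10}:  v_{2} + v_{10} = 0  ⟹  sig = ⟨2 | 0⟩
  P={1,6}:  v_{1} + v_{6} = v_{8}  ⟹  sig = ⟨2 | 1⟩
  P={3,6}:  v_{3} + v_{6} = v_{2} + v_{9}  ⟹  sig = ⟨2 | 1 1⟩
  P={3,8}:  v_{3} + v_{8} = v_{1} + v_{2} + v_{9}  ⟹  sig = ⟨2 | 1 1 1⟩
  P={4,8}:  v_{4} + v_{8} = v_{2} + v_{5} + v_{7}  ⟹  sig = ⟨2 | 1 1 1⟩
  P={6,10}:  v_{6} + v_{10} = v_{5} + v_{7} + v_{9}  ⟹  sig = ⟨2 | 1 1 1⟩
  P={8,10}:  v_{8} + v_{10} = v_{1} + v_{5} + v_{7} + v_{9}  ⟹  sig = ⟨2 | 1 1 1 1⟩
  P={1,4,9}:  v_{1} + v_{4} + v_{9} = 0  ⟹  sig = ⟨3 | 0⟩
  P={3,5,7}:  v_{3} + v_{5} + v_{7} = 0  ⟹  sig = ⟨3 | 0⟩
  P={2,5,7,9}:  v_{2} + v_{5} + v_{7} + v_{9} = v_{6}  ⟹  sig = ⟨4 | 1⟩

Hence PRS(X_Σ) =
    ⟨2 | 0⟩
    ⟨2 | 1⟩
    ⟨2 | 1 1⟩
    ⟨2 | 1 1 1⟩
    ⟨2 | 1 1 1⟩
    ⟨2 | 1 1 1⟩
    ⟨2 | 1 1 1 1⟩
    ⟨3 | 0⟩
    ⟨3 | 0⟩
    ⟨4 | 1⟩


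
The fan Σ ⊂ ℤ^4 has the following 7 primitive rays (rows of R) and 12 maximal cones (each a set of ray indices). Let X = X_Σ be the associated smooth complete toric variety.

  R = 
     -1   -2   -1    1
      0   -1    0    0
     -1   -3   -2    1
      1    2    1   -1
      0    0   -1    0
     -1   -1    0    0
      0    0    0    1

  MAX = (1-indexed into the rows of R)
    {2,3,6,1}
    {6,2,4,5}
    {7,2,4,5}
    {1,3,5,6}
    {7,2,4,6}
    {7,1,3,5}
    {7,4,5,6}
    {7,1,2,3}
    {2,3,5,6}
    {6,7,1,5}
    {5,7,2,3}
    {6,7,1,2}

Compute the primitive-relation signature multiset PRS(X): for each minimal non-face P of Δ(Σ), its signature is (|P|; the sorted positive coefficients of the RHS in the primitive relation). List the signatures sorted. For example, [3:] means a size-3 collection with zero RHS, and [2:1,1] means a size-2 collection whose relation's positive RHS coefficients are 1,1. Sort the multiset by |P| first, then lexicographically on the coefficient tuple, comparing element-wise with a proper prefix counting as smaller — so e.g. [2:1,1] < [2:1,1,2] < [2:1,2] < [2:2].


|primitive collections| = 5. Relations:

  • {1,4}:  v_{1} + v_{4} = 0  so sig = [2:]
  • {3,4}:  v_{3} + v_{4} = v_{2} + v_{5}  so sig = [2:1,1]
  • {1,2,5}:  v_{1} + v_{2} + v_{5} = v_{3}  so sig = [3:1]
  • {3,6,7}:  v_{3} + v_{6} + v_{7} = 2·v_{1}  so sig = [3:2]
  • {2,5,6,7}:  v_{2} + v_{5} + v_{6} + v_{7} = v_{1}  so sig = [4:1]

Sorted signature multiset PRS(X):
    |P|=2: 2 collections, coeffs (), (1,1)
    |P|=3: 2 collections, coeffs (1), (2)
    |P|=4: 1 collection, coeffs (1)


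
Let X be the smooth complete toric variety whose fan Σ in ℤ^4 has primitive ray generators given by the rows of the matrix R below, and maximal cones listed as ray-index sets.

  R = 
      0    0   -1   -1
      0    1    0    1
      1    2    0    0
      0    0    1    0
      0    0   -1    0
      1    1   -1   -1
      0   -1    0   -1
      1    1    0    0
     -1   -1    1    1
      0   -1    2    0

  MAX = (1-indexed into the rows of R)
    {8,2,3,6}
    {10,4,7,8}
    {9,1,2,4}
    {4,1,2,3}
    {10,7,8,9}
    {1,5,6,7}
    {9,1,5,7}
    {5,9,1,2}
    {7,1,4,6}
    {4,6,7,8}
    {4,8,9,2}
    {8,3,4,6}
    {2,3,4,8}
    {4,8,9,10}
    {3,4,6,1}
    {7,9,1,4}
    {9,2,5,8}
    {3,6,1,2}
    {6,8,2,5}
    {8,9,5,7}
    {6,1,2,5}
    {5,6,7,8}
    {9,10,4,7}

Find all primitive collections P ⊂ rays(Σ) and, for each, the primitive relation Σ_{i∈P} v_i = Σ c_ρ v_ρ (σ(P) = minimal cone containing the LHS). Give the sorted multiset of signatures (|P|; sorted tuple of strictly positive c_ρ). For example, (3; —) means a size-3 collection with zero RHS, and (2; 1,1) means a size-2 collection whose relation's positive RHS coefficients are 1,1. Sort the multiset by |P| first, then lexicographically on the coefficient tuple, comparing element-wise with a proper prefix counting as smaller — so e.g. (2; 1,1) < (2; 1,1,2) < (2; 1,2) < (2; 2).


14 minimal non-faces of Δ(Σ) (on 10 rays):

  • {2,7}:  v_{2} + v_{7} = 0  ⇒ sig = (2; —)
  • {4,5}:  v_{4} + v_{5} = 0  ⇒ sig = (2; —)
  • {6,9}:  v_{6} + v_{9} = 0  ⇒ sig = (2; —)
  • {1,8}:  v_{1} + v_{8} = v_{6}  ⇒ sig = (2; 1)
  • {1,10}:  v_{1} + v_{10} = v_{4} + v_{7}  ⇒ sig = (2; 1,1)
  • {3,5}:  v_{3} + v_{5} = v_{2} + v_{6}  ⇒ sig = (2; 1,1)
  • {3,7}:  v_{3} + v_{7} = v_{4} + v_{6}  ⇒ sig = (2; 1,1)
  • {3,9}:  v_{3} + v_{9} = v_{2} + v_{4}  ⇒ sig = (2; 1,1)
  • {2,10}:  v_{2} + v_{10} = v_{4} + v_{8} + v_{9}  ⇒ sig = (2; 1,1,1)
  • {5,10}:  v_{5} + v_{10} = v_{7} + v_{8} + v_{9}  ⇒ sig = (2; 1,1,1)
  • {6,10}:  v_{6} + v_{10} = v_{4} + v_{7} + v_{8}  ⇒ sig = (2; 1,1,1)
  • {3,10}:  v_{3} + v_{10} = 2·v_{4} + v_{8}  ⇒ sig = (2; 1,2)
  • {2,4,6}:  v_{2} + v_{4} + v_{6} = v_{3}  ⇒ sig = (3; 1)
  • {4,7,8,9}:  v_{4} + v_{7} + v_{8} + v_{9} = v_{10}  ⇒ sig = (4; 1)

so the primitive-relation signature multiset is
    (2; —)
    (2; —)
    (2; —)
    (2; 1)
    (2; 1,1)
    (2; 1,1)
    (2; 1,1)
    (2; 1,1)
    (2; 1,1,1)
    (2; 1,1,1)
    (2; 1,1,1)
    (2; 1,2)
    (3; 1)
    (4; 1)


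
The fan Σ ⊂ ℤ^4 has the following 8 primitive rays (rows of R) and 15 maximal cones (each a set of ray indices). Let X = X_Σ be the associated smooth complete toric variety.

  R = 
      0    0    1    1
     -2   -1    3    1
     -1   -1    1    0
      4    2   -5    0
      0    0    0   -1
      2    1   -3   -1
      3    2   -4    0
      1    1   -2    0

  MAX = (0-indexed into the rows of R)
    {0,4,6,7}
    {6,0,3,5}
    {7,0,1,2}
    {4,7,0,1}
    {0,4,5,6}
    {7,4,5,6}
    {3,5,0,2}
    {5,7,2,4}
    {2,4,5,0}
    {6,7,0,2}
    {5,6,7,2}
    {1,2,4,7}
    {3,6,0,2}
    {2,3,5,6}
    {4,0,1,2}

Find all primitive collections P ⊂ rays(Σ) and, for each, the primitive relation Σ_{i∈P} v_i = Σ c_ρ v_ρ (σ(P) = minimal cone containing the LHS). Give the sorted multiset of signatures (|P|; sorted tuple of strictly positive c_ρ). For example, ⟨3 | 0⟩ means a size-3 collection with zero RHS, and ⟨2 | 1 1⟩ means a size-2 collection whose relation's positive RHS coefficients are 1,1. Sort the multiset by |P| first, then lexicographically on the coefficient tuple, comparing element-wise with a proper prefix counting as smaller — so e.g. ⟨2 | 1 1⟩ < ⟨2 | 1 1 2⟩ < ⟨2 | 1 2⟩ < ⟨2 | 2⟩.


Δ(Σ) — 8 vertices, 9 min non-faces:

  P={1,5}:  v_{1} + v_{5} = 0 — sig = ⟨2 | 0⟩
  P={1,6}:  v_{1} + v_{6} = v_{0} + v_{7} — sig = ⟨2 | 1 1⟩
  P={1,3}:  v_{1} + v_{3} = v_{0} + v_{2} + v_{6} — sig = ⟨2 | 1 1 1⟩
  P={3,4}:  v_{3} + v_{4} = v_{0} + 2·v_{5} — sig = ⟨2 | 1 2⟩
  P={3,7}:  v_{3} + v_{7} = v_{2} + 2·v_{6} — sig = ⟨2 | 1 2⟩
  P={0,5,7}:  v_{0} + v_{5} + v_{7} = v_{6} — sig = ⟨3 | 1⟩
  P={2,4,6}:  v_{2} + v_{4} + v_{6} = v_{5} — sig = ⟨3 | 1⟩
  P={0,2,4,7}:  v_{0} + v_{2} + v_{4} + v_{7} = 0 — sig = ⟨4 | 0⟩
  P={0,2,5,6}:  v_{0} + v_{2} + v_{5} + v_{6} = v_{3} — sig = ⟨4 | 1⟩

Hence PRS(X_Σ) =
    |P|=2: 5 collections, coeffs (), (1,1), (1,1,1), (1,2), (1,2)
    |P|=3: 2 collections, coeffs (1), (1)
    |P|=4: 2 collections, coeffs (), (1)


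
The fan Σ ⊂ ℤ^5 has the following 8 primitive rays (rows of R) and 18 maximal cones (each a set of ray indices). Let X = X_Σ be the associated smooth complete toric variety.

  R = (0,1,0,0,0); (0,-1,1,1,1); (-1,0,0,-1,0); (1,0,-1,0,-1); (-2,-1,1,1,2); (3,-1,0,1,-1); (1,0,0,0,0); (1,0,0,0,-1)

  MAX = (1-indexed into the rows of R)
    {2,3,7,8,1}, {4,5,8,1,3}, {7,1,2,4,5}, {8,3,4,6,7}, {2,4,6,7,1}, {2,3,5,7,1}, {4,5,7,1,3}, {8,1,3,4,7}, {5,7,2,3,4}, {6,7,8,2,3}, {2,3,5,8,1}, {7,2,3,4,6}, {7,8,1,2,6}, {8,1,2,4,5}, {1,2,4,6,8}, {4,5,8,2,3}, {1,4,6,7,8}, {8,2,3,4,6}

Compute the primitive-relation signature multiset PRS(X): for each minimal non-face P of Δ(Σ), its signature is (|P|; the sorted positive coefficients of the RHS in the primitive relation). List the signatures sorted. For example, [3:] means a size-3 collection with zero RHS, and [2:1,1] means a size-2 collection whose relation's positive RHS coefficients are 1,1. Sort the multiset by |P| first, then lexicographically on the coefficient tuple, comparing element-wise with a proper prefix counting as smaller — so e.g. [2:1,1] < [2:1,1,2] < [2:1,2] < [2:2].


Δ(Σ) — 8 vertices, 5 min non-faces:

  • {5,6}:  v_{5} + v_{6} = 2·v_{2} + v_{4}  ⇒ sig = [2:1,2]
  • {5,7,8}:  v_{5} + v_{7} + v_{8} = v_{2}  ⇒ sig = [3:1]
  • {1,3,6}:  v_{1} + v_{3} + v_{6} = v_{7} + v_{8}  ⇒ sig = [3:1,1]
  • {1,2,3,4}:  v_{1} + v_{2} + v_{3} + v_{4} = 0  ⇒ sig = [4:]
  • {2,4,7,8}:  v_{2} + v_{4} + v_{7} + v_{8} = v_{6}  ⇒ sig = [4:1]

Sorted signature multiset PRS(X):
    |P|=2: 1 collection, coeffs (1,2)
    |P|=3: 2 collections, coeffs (1), (1,1)
    |P|=4: 2 collections, coeffs (), (1)


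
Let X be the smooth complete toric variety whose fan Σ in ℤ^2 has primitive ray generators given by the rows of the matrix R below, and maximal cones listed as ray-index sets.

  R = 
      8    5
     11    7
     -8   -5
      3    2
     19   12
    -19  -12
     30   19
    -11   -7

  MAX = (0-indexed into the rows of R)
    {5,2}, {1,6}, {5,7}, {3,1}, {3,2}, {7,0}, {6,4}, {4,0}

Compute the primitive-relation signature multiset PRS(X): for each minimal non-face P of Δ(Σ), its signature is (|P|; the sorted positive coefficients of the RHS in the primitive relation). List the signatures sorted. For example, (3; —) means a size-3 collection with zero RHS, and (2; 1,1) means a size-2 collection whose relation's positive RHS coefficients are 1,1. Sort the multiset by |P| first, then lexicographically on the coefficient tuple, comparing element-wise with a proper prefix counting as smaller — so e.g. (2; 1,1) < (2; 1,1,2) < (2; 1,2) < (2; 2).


|primitive collections| = 20. Relations:

  • {0,2}:  v_{0} + v_{2} = 0  so sig = (2; —)
  • {1,7}:  v_{1} + v_{7} = 0  so sig = (2; —)
  • {4,5}:  v_{4} + v_{5} = 0  so sig = (2; —)
  • {0,1}:  v_{0} + v_{1} = v_{4}  so sig = (2; 1)
  • {0,3}:  v_{0} + v_{3} = v_{1}  so sig = (2; 1)
  • {0,5}:  v_{0} + v_{5} = v_{7}  so sig = (2; 1)
  • {1,2}:  v_{1} + v_{2} = v_{3}  so sig = (2; 1)
  • {1,4}:  v_{1} + v_{4} = v_{6}  so sig = (2; 1)
  • {1,5}:  v_{1} + v_{5} = v_{2}  so sig = (2; 1)
  • {2,4}:  v_{2} + v_{4} = v_{1}  so sig = (2; 1)
  • {2,7}:  v_{2} + v_{7} = v_{5}  so sig = (2; 1)
  • {3,7}:  v_{3} + v_{7} = v_{2}  so sig = (2; 1)
  • {4,7}:  v_{4} + v_{7} = v_{0}  so sig = (2; 1)
  • {5,6}:  v_{5} + v_{6} = v_{1}  so sig = (2; 1)
  • {6,7}:  v_{6} + v_{7} = v_{4}  so sig = (2; 1)
  • {0,6}:  v_{0} + v_{6} = 2·v_{4}  so sig = (2; 2)
  • {2,6}:  v_{2} + v_{6} = 2·v_{1}  so sig = (2; 2)
  • {3,4}:  v_{3} + v_{4} = 2·v_{1}  so sig = (2; 2)
  • {3,5}:  v_{3} + v_{5} = 2·v_{2}  so sig = (2; 2)
  • {3,6}:  v_{3} + v_{6} = 3·v_{1}  so sig = (2; 3)

Sorted signature multiset PRS(X):
    (2; —)
    (2; —)
    (2; —)
    (2; 1)
    (2; 1)
    (2; 1)
    (2; 1)
    (2; 1)
    (2; 1)
    (2; 1)
    (2; 1)
    (2; 1)
    (2; 1)
    (2; 1)
    (2; 1)
    (2; 2)
    (2; 2)
    (2; 2)
    (2; 2)
    (2; 3)


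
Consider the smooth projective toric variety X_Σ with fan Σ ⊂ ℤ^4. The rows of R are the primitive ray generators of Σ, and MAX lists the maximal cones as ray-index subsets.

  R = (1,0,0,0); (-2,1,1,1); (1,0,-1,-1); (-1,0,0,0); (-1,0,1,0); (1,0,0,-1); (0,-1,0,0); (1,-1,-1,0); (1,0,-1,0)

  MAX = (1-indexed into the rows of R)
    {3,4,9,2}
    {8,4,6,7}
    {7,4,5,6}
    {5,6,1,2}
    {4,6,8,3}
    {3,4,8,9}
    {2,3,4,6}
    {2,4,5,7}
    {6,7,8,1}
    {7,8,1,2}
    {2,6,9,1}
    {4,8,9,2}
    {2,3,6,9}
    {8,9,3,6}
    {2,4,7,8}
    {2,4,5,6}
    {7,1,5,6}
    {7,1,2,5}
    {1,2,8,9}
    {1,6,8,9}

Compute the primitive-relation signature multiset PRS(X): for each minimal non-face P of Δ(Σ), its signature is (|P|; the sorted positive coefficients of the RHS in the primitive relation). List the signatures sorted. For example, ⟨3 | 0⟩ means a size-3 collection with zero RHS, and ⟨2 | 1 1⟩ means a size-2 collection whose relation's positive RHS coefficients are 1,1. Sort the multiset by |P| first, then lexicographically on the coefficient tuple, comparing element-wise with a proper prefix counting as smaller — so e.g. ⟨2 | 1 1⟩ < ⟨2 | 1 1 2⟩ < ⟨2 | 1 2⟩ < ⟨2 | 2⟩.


The 11 primitive collections of Σ (r=9, n=4):

  P = {1,4}:  v_{1} + v_{4} = 0 — sig = ⟨2 | 0⟩
  P = {5,9}:  v_{5} + v_{9} = 0 — sig = ⟨2 | 0⟩
  P = {5,8}:  v_{5} + v_{8} = v_{7} — sig = ⟨2 | 1⟩
  P = {7,9}:  v_{7} + v_{9} = v_{8} — sig = ⟨2 | 1⟩
  P = {1,3}:  v_{1} + v_{3} = v_{6} + v_{9} — sig = ⟨2 | 1 1⟩
  P = {3,5}:  v_{3} + v_{5} = v_{4} + v_{6} — sig = ⟨2 | 1 1⟩
  P = {3,7}:  v_{3} + v_{7} = v_{4} + v_{6} + v_{8} — sig = ⟨2 | 1 1 1⟩
  P = {2,6,8}:  v_{2} + v_{6} + v_{8} = 0 — sig = ⟨3 | 0⟩
  P = {2,6,7}:  v_{2} + v_{6} + v_{7} = v_{5} — sig = ⟨3 | 1⟩
  P = {4,6,9}:  v_{4} + v_{6} + v_{9} = v_{3} — sig = ⟨3 | 1⟩
  P = {2,3,8}:  v_{2} + v_{3} + v_{8} = v_{4} + v_{9} — sig = ⟨3 | 1 1⟩

Hence PRS(X_Σ) =
{ ⟨2 | 0⟩ ×2,  ⟨2 | 1⟩ ×2,  ⟨2 | 1 1⟩ ×2,  ⟨2 | 1 1 1⟩,  ⟨3 | 0⟩,  ⟨3 | 1⟩ ×2,  ⟨3 | 1 1⟩ }


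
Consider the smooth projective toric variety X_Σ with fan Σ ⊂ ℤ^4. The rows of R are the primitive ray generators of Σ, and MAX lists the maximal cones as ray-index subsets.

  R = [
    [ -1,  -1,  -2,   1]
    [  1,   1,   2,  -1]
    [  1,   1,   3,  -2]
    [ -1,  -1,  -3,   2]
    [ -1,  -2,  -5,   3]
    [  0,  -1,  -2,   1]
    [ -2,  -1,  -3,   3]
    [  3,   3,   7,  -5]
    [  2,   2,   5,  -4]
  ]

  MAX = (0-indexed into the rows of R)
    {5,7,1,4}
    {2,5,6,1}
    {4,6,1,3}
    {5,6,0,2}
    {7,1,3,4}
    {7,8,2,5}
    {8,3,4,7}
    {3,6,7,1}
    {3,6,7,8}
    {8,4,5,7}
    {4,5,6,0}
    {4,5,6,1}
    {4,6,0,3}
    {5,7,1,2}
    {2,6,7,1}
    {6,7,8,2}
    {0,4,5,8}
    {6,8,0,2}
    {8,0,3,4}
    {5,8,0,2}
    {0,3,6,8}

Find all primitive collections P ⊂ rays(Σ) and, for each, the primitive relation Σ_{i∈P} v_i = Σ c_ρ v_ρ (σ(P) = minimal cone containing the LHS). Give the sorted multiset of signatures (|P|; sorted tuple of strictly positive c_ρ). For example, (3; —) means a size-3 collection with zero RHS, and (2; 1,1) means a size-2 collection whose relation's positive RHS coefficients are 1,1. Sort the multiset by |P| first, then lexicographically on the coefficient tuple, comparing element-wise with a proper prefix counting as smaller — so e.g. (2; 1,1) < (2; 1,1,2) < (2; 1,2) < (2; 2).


Σ has 10 primitive collections:

  P = {0,1}:  v_{0} + v_{1} = 0  so sig = (2; —)
  P = {2,3}:  v_{2} + v_{3} = 0  so sig = (2; —)
  P = {0,7}:  v_{0} + v_{7} = v_{8}  so sig = (2; 1)
  P = {1,8}:  v_{1} + v_{8} = v_{7}  so sig = (2; 1)
  P = {2,4}:  v_{2} + v_{4} = v_{5}  so sig = (2; 1)
  P = {3,5}:  v_{3} + v_{5} = v_{4}  so sig = (2; 1)
  P = {5,6,8}:  v_{5} + v_{6} + v_{8} = 0  so sig = (3; —)
  P = {4,6,8}:  v_{4} + v_{6} + v_{8} = v_{3}  so sig = (3; 1)
  P = {5,6,7}:  v_{5} + v_{6} + v_{7} = v_{1}  so sig = (3; 1)
  P = {4,6,7}:  v_{4} + v_{6} + v_{7} = v_{1} + v_{3}  so sig = (3; 1,1)

Hence PRS(X_Σ) =
    |P|=2: 6 collections, coeffs (), (), (1), (1), (1), (1)
    |P|=3: 4 collections, coeffs (), (1), (1), (1,1)
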